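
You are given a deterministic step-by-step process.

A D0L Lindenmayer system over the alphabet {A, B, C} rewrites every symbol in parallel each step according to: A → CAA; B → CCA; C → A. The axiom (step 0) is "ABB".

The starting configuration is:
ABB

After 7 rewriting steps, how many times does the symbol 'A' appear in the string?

[0] ABB
[1] CAACCACCA
[2] ACAACAAAACAAAACAA
[3] CAAACAACAAACAACAACAACAAACAACAACAACAAACAACAA
[4] ACAACAACAAACAACAAACAACAACAAACAACAAACAACAAACAACAAACAACAACAAACAACAAACAACAAACAACAAACAACAACAAACAACAAACAACAA
[5] CAAACAACAAACAACAAACAACAACAAACAACAAACAACAACAAACAACAAACAACAA…CAAACAACAAACAACAAACAACAACAAACAACAAACAACAACAAACAACAAACAACAA  (len 249)
[6] ACAACAACAAACAACAAACAACAACAAACAACAAACAACAACAAACAACAAACAACAA…CAAACAACAAACAACAAACAACAACAAACAACAAACAACAACAAACAACAAACAACAA  (len 601)
[7] CAAACAACAAACAACAAACAACAACAAACAACAAACAACAACAAACAACAAACAACAA…CAAACAACAAACAACAAACAACAACAAACAACAAACAACAACAAACAACAAACAACAA  (len 1451)

1026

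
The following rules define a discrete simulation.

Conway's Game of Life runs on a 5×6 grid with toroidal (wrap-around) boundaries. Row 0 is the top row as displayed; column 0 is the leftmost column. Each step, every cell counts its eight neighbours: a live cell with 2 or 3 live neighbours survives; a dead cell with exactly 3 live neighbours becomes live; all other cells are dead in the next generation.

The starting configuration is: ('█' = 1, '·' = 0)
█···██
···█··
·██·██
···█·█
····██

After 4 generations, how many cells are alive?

8

[0] █···██
···█··
·██·██
···█·█
····██
[1] █··█··
·███··
█·█··█
··██··
···█··
[2] ·█·██·
···███
█···█·
·████·
···██·
[3] ······
█·█···
██····
·██···
·█···█
[4] ██····
█·····
█·····
··█···
███···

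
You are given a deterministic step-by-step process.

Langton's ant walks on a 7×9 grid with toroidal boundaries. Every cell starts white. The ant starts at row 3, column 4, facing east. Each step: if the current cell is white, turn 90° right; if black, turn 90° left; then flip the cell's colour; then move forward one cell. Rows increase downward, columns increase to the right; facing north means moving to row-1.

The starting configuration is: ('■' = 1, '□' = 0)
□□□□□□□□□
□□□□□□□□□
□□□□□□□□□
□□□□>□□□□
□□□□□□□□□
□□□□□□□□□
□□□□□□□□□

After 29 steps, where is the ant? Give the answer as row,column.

2,2

0) □□□□□□□□□
□□□□□□□□□
□□□□□□□□□
□□□□>□□□□
□□□□□□□□□
□□□□□□□□□
□□□□□□□□□
1) □□□□□□□□□
□□□□□□□□□
□□□□□□□□□
□□□□■□□□□
□□□□v□□□□
□□□□□□□□□
□□□□□□□□□
2) □□□□□□□□□
□□□□□□□□□
□□□□□□□□□
□□□□■□□□□
□□□<■□□□□
□□□□□□□□□
□□□□□□□□□
3) □□□□□□□□□
□□□□□□□□□
□□□□□□□□□
□□□^■□□□□
□□□■■□□□□
□□□□□□□□□
□□□□□□□□□
4) □□□□□□□□□
□□□□□□□□□
□□□□□□□□□
□□□■>□□□□
□□□■■□□□□
□□□□□□□□□
□□□□□□□□□
5) □□□□□□□□□
□□□□□□□□□
□□□□^□□□□
□□□■□□□□□
□□□■■□□□□
□□□□□□□□□
□□□□□□□□□
6) □□□□□□□□□
□□□□□□□□□
□□□□■>□□□
□□□■□□□□□
□□□■■□□□□
□□□□□□□□□
□□□□□□□□□
7) □□□□□□□□□
□□□□□□□□□
□□□□■■□□□
□□□■□v□□□
□□□■■□□□□
□□□□□□□□□
□□□□□□□□□
8) □□□□□□□□□
□□□□□□□□□
□□□□■■□□□
□□□■<■□□□
□□□■■□□□□
□□□□□□□□□
□□□□□□□□□
9) □□□□□□□□□
□□□□□□□□□
□□□□^■□□□
□□□■■■□□□
□□□■■□□□□
□□□□□□□□□
□□□□□□□□□
10) □□□□□□□□□
□□□□□□□□□
□□□<□■□□□
□□□■■■□□□
□□□■■□□□□
□□□□□□□□□
□□□□□□□□□
11) □□□□□□□□□
□□□^□□□□□
□□□■□■□□□
□□□■■■□□□
□□□■■□□□□
□□□□□□□□□
□□□□□□□□□
12) □□□□□□□□□
□□□■>□□□□
□□□■□■□□□
□□□■■■□□□
□□□■■□□□□
□□□□□□□□□
□□□□□□□□□
13) □□□□□□□□□
□□□■■□□□□
□□□■v■□□□
□□□■■■□□□
□□□■■□□□□
□□□□□□□□□
□□□□□□□□□
14) □□□□□□□□□
□□□■■□□□□
□□□<■■□□□
□□□■■■□□□
□□□■■□□□□
□□□□□□□□□
□□□□□□□□□
15) □□□□□□□□□
□□□■■□□□□
□□□□■■□□□
□□□v■■□□□
□□□■■□□□□
□□□□□□□□□
□□□□□□□□□
16) □□□□□□□□□
□□□■■□□□□
□□□□■■□□□
□□□□>■□□□
□□□■■□□□□
□□□□□□□□□
□□□□□□□□□
17) □□□□□□□□□
□□□■■□□□□
□□□□^■□□□
□□□□□■□□□
□□□■■□□□□
□□□□□□□□□
□□□□□□□□□
18) □□□□□□□□□
□□□■■□□□□
□□□<□■□□□
□□□□□■□□□
□□□■■□□□□
□□□□□□□□□
□□□□□□□□□
19) □□□□□□□□□
□□□^■□□□□
□□□■□■□□□
□□□□□■□□□
□□□■■□□□□
□□□□□□□□□
□□□□□□□□□
20) □□□□□□□□□
□□<□■□□□□
□□□■□■□□□
□□□□□■□□□
□□□■■□□□□
□□□□□□□□□
□□□□□□□□□
21) □□^□□□□□□
□□■□■□□□□
□□□■□■□□□
□□□□□■□□□
□□□■■□□□□
□□□□□□□□□
□□□□□□□□□
22) □□■>□□□□□
□□■□■□□□□
□□□■□■□□□
□□□□□■□□□
□□□■■□□□□
□□□□□□□□□
□□□□□□□□□
23) □□■■□□□□□
□□■v■□□□□
□□□■□■□□□
□□□□□■□□□
□□□■■□□□□
□□□□□□□□□
□□□□□□□□□
24) □□■■□□□□□
□□<■■□□□□
□□□■□■□□□
□□□□□■□□□
□□□■■□□□□
□□□□□□□□□
□□□□□□□□□
25) □□■■□□□□□
□□□■■□□□□
□□v■□■□□□
□□□□□■□□□
□□□■■□□□□
□□□□□□□□□
□□□□□□□□□
26) □□■■□□□□□
□□□■■□□□□
□<■■□■□□□
□□□□□■□□□
□□□■■□□□□
□□□□□□□□□
□□□□□□□□□
27) □□■■□□□□□
□^□■■□□□□
□■■■□■□□□
□□□□□■□□□
□□□■■□□□□
□□□□□□□□□
□□□□□□□□□
28) □□■■□□□□□
□■>■■□□□□
□■■■□■□□□
□□□□□■□□□
□□□■■□□□□
□□□□□□□□□
□□□□□□□□□
29) □□■■□□□□□
□■■■■□□□□
□■v■□■□□□
□□□□□■□□□
□□□■■□□□□
□□□□□□□□□
□□□□□□□□□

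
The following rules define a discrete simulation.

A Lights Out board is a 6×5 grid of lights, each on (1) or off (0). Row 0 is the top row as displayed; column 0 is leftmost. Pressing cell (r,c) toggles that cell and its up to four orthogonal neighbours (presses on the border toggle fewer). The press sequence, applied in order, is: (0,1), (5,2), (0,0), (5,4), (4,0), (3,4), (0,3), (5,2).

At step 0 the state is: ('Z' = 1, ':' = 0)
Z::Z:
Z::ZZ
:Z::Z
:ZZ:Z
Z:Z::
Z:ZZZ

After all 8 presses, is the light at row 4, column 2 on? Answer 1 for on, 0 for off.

k=0  Z::Z:
Z::ZZ
:Z::Z
:ZZ:Z
Z:Z::
Z:ZZZ
k=1  :ZZZ:
ZZ:ZZ
:Z::Z
:ZZ:Z
Z:Z::
Z:ZZZ
k=2  :ZZZ:
ZZ:ZZ
:Z::Z
:ZZ:Z
Z::::
ZZ::Z
k=3  Z:ZZ:
:Z:ZZ
:Z::Z
:ZZ:Z
Z::::
ZZ::Z
k=4  Z:ZZ:
:Z:ZZ
:Z::Z
:ZZ:Z
Z:::Z
ZZ:Z:
k=5  Z:ZZ:
:Z:ZZ
:Z::Z
ZZZ:Z
:Z::Z
:Z:Z:
k=6  Z:ZZ:
:Z:ZZ
:Z:::
ZZZZ:
:Z:::
:Z:Z:
k=7  Z:::Z
:Z::Z
:Z:::
ZZZZ:
:Z:::
:Z:Z:
k=8  Z:::Z
:Z::Z
:Z:::
ZZZZ:
:ZZ::
::Z::

1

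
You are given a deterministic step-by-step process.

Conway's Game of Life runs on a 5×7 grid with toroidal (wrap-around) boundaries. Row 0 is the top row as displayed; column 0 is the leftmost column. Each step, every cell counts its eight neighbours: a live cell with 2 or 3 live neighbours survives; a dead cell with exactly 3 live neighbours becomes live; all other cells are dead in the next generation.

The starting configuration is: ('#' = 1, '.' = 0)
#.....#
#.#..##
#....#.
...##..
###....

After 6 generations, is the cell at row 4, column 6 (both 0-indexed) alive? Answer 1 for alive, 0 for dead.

1

gen 0: #.....#
#.#..##
#....#.
...##..
###....
gen 1: ..#..#.
.....#.
##.#.#.
#.###.#
####..#
gen 2: #.####.
.##..#.
##.#.#.
.......
.......
gen 3: ..#####
.....#.
##..#.#
.......
...##..
gen 4: ..#...#
.##....
#....##
#..###.
..#....
gen 5: ..##...
.##..#.
#.##.#.
##.###.
.##.###
gen 6: #.....#
......#
#....#.
.......
......#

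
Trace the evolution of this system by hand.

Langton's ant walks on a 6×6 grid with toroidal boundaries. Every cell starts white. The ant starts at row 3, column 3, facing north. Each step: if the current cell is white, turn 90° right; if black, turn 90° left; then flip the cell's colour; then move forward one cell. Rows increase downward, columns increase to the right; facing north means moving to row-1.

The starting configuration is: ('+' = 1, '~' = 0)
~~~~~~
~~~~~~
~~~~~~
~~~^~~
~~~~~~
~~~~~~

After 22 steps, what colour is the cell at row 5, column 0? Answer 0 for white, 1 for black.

k=0  ~~~~~~
~~~~~~
~~~~~~
~~~^~~
~~~~~~
~~~~~~
k=1  ~~~~~~
~~~~~~
~~~~~~
~~~+>~
~~~~~~
~~~~~~
k=2  ~~~~~~
~~~~~~
~~~~~~
~~~++~
~~~~v~
~~~~~~
k=3  ~~~~~~
~~~~~~
~~~~~~
~~~++~
~~~<+~
~~~~~~
k=4  ~~~~~~
~~~~~~
~~~~~~
~~~^+~
~~~++~
~~~~~~
k=5  ~~~~~~
~~~~~~
~~~~~~
~~<~+~
~~~++~
~~~~~~
k=6  ~~~~~~
~~~~~~
~~^~~~
~~+~+~
~~~++~
~~~~~~
k=7  ~~~~~~
~~~~~~
~~+>~~
~~+~+~
~~~++~
~~~~~~
k=8  ~~~~~~
~~~~~~
~~++~~
~~+v+~
~~~++~
~~~~~~
k=9  ~~~~~~
~~~~~~
~~++~~
~~<++~
~~~++~
~~~~~~
k=10  ~~~~~~
~~~~~~
~~++~~
~~~++~
~~v++~
~~~~~~
k=11  ~~~~~~
~~~~~~
~~++~~
~~~++~
~<+++~
~~~~~~
k=12  ~~~~~~
~~~~~~
~~++~~
~^~++~
~++++~
~~~~~~
k=13  ~~~~~~
~~~~~~
~~++~~
~+>++~
~++++~
~~~~~~
k=14  ~~~~~~
~~~~~~
~~++~~
~++++~
~+v++~
~~~~~~
k=15  ~~~~~~
~~~~~~
~~++~~
~++++~
~+~>+~
~~~~~~
k=16  ~~~~~~
~~~~~~
~~++~~
~++^+~
~+~~+~
~~~~~~
k=17  ~~~~~~
~~~~~~
~~++~~
~+<~+~
~+~~+~
~~~~~~
k=18  ~~~~~~
~~~~~~
~~++~~
~+~~+~
~+v~+~
~~~~~~
k=19  ~~~~~~
~~~~~~
~~++~~
~+~~+~
~<+~+~
~~~~~~
k=20  ~~~~~~
~~~~~~
~~++~~
~+~~+~
~~+~+~
~v~~~~
k=21  ~~~~~~
~~~~~~
~~++~~
~+~~+~
~~+~+~
<+~~~~
k=22  ~~~~~~
~~~~~~
~~++~~
~+~~+~
^~+~+~
++~~~~

1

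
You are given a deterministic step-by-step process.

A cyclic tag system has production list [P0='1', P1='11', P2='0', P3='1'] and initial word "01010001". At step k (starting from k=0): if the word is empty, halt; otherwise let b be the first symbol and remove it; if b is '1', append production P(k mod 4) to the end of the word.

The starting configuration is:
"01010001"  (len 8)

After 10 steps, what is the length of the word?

gen 0: "01010001"  (len 8)
gen 1: "1010001"  (len 7)
gen 2: "01000111"  (len 8)
gen 3: "1000111"  (len 7)
gen 4: "0001111"  (len 7)
gen 5: "001111"  (len 6)
gen 6: "01111"  (len 5)
gen 7: "1111"  (len 4)
gen 8: "1111"  (len 4)
gen 9: "1111"  (len 4)
gen 10: "11111"  (len 5)

5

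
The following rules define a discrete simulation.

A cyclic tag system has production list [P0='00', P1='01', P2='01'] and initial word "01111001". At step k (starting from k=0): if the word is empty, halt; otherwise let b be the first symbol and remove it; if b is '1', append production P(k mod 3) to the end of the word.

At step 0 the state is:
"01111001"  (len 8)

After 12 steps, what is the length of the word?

10

[0] "01111001"  (len 8)
[1] "1111001"  (len 7)
[2] "11100101"  (len 8)
[3] "110010101"  (len 9)
[4] "1001010100"  (len 10)
[5] "00101010001"  (len 11)
[6] "0101010001"  (len 10)
[7] "101010001"  (len 9)
[8] "0101000101"  (len 10)
[9] "101000101"  (len 9)
[10] "0100010100"  (len 10)
[11] "100010100"  (len 9)
[12] "0001010001"  (len 10)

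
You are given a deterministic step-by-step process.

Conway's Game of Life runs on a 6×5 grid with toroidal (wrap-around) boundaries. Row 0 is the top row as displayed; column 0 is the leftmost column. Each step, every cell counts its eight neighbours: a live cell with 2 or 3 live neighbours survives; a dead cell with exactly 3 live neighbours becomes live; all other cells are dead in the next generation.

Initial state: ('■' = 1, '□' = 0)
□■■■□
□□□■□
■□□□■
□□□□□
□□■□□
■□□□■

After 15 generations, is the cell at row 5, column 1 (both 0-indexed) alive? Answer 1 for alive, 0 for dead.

[0] □■■■□
□□□■□
■□□□■
□□□□□
□□■□□
■□□□■
[1] ■■■■□
■■□■□
□□□□■
□□□□□
□□□□□
■□□□■
[2] □□□■□
□□□■□
■□□□■
□□□□□
□□□□□
■□■■■
[3] □□□□□
□□□■□
□□□□■
□□□□□
□□□■■
□□■■■
[4] □□■□■
□□□□□
□□□□□
□□□■■
□□■□■
□□■□■
[5] □□□□□
□□□□□
□□□□□
□□□■■
■□■□■
■■■□■
[6] ■■□□□
□□□□□
□□□□□
■□□■■
□□■□□
□□■□■
[7] ■■□□□
□□□□□
□□□□■
□□□■■
■■■□□
■□■■□
[8] ■■■□■
■□□□□
□□□■■
□■■■■
■□□□□
□□□■□
[9] ■■■■■
□□■□□
□■□□□
□■■□□
■■□□□
□□■■□
[10] ■□□□■
□□□□■
□■□□□
□□■□□
■□□■□
□□□□□
[11] ■□□□■
□□□□■
□□□□□
□■■□□
□□□□□
■□□□□
[12] ■□□□■
■□□□■
□□□□□
□□□□□
□■□□□
■□□□■
[13] □■□■□
■□□□■
□□□□□
□□□□□
■□□□□
□■□□■
[14] □■■■□
■□□□■
□□□□□
□□□□□
■□□□□
□■■□■
[15] □□□□□
■■■■■
□□□□□
□□□□□
■■□□□
□□□□■

0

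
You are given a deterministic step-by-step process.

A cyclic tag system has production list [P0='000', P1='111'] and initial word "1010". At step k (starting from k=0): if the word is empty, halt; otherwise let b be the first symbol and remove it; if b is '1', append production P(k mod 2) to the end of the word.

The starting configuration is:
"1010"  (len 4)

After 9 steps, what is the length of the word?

1

gen 0: "1010"  (len 4)
gen 1: "010000"  (len 6)
gen 2: "10000"  (len 5)
gen 3: "0000000"  (len 7)
gen 4: "000000"  (len 6)
gen 5: "00000"  (len 5)
gen 6: "0000"  (len 4)
gen 7: "000"  (len 3)
gen 8: "00"  (len 2)
gen 9: "0"  (len 1)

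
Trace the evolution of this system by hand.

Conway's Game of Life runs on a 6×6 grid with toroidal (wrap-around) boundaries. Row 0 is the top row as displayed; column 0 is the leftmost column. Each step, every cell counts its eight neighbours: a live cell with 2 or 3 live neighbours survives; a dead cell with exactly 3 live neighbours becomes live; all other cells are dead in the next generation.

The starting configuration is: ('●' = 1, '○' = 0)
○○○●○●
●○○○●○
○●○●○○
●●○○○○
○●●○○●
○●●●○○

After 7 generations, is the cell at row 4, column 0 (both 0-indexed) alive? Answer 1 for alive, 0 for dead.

t=0: ○○○●○●
●○○○●○
○●○●○○
●●○○○○
○●●○○●
○●●●○○
t=1: ●●○●○●
●○●●●●
○●●○○●
○○○○○○
○○○●○○
○●○●○○
t=2: ○○○○○○
○○○○○○
○●●○○●
○○●○○○
○○●○○○
○●○●○○
t=3: ○○○○○○
○○○○○○
○●●○○○
○○●●○○
○●●●○○
○○●○○○
t=4: ○○○○○○
○○○○○○
○●●●○○
○○○○○○
○●○○○○
○●●●○○
t=5: ○○●○○○
○○●○○○
○○●○○○
○●○○○○
○●○○○○
○●●○○○
t=6: ○○●●○○
○●●●○○
○●●○○○
○●●○○○
●●○○○○
○●●○○○
t=7: ○○○○○○
○○○○○○
●○○○○○
○○○○○○
●○○○○○
●○○●○○

1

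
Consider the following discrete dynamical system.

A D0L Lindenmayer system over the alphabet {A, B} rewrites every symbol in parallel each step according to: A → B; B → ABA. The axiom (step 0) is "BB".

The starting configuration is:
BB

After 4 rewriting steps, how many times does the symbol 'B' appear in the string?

k=0  BB
k=1  ABAABA
k=2  BABABBABAB
k=3  ABABABABABAABABABABABA
k=4  BABABABABABABABABABABBABABABABABABABABABAB

22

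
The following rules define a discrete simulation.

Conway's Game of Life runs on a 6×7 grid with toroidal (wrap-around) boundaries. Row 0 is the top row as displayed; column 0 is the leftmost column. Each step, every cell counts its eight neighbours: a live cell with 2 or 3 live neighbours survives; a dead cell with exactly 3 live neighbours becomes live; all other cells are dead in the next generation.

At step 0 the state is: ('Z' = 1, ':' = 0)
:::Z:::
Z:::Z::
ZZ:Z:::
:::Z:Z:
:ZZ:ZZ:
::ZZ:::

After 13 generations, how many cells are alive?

9

k=0  :::Z:::
Z:::Z::
ZZ:Z:::
:::Z:Z:
:ZZ:ZZ:
::ZZ:::
k=1  ::ZZZ::
ZZZZZ::
ZZZZ::Z
Z::Z:ZZ
:Z:::Z:
:Z:::::
k=2  Z:::Z::
:::::ZZ
:::::::
:::Z:Z:
:ZZ:ZZ:
:Z:ZZ::
k=3  Z::ZZ:Z
:::::ZZ
::::ZZZ
::ZZ:Z:
:Z:::Z:
ZZ:::::
k=4  :Z::Z::
:::Z:::
:::Z:::
::ZZ:::
ZZ::Z:Z
:ZZ:ZZ:
k=5  :Z::ZZ:
::ZZZ::
:::ZZ::
ZZZZZ::
Z:::Z:Z
::Z:Z:Z
k=6  :Z:::::
::Z::::
:::::Z:
ZZZ:::Z
::::Z:Z
:Z::Z:Z
k=7  ZZZ::::
:::::::
Z:Z:::Z
ZZ::::Z
::ZZ::Z
:::::::
k=8  :Z:::::
::Z:::Z
::::::Z
:::Z:Z:
:ZZ:::Z
Z::Z:::
k=9  ZZZ::::
Z::::::
:::::ZZ
Z:Z::ZZ
ZZZZZ:Z
Z::::::
k=10  Z:::::Z
Z::::::
:Z:::Z:
::Z::::
::ZZZ::
:::::::
k=11  Z:::::Z
ZZ:::::
:Z:::::
:ZZ:Z::
::ZZ:::
:::Z:::
k=12  ZZ::::Z
:Z::::Z
:::::::
:Z:::::
:Z::Z::
::ZZ:::
k=13  :Z::::Z
:Z::::Z
Z::::::
:::::::
:Z:Z:::
::ZZ:::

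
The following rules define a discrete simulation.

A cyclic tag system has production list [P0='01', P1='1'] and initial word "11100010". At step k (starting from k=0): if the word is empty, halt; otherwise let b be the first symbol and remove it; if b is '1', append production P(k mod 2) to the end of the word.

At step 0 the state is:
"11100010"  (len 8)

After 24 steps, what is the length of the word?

5

step 0: "11100010"  (len 8)
step 1: "110001001"  (len 9)
step 2: "100010011"  (len 9)
step 3: "0001001101"  (len 10)
step 4: "001001101"  (len 9)
step 5: "01001101"  (len 8)
step 6: "1001101"  (len 7)
step 7: "00110101"  (len 8)
step 8: "0110101"  (len 7)
step 9: "110101"  (len 6)
step 10: "101011"  (len 6)
step 11: "0101101"  (len 7)
step 12: "101101"  (len 6)
step 13: "0110101"  (len 7)
step 14: "110101"  (len 6)
step 15: "1010101"  (len 7)
step 16: "0101011"  (len 7)
step 17: "101011"  (len 6)
step 18: "010111"  (len 6)
step 19: "10111"  (len 5)
step 20: "01111"  (len 5)
step 21: "1111"  (len 4)
step 22: "1111"  (len 4)
step 23: "11101"  (len 5)
step 24: "11011"  (len 5)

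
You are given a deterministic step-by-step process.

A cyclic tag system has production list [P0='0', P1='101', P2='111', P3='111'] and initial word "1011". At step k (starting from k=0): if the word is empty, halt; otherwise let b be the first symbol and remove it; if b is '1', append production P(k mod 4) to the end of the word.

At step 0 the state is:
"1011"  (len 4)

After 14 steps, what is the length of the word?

19

t=0: "1011"  (len 4)
t=1: "0110"  (len 4)
t=2: "110"  (len 3)
t=3: "10111"  (len 5)
t=4: "0111111"  (len 7)
t=5: "111111"  (len 6)
t=6: "11111101"  (len 8)
t=7: "1111101111"  (len 10)
t=8: "111101111111"  (len 12)
t=9: "111011111110"  (len 12)
t=10: "11011111110101"  (len 14)
t=11: "1011111110101111"  (len 16)
t=12: "011111110101111111"  (len 18)
t=13: "11111110101111111"  (len 17)
t=14: "1111110101111111101"  (len 19)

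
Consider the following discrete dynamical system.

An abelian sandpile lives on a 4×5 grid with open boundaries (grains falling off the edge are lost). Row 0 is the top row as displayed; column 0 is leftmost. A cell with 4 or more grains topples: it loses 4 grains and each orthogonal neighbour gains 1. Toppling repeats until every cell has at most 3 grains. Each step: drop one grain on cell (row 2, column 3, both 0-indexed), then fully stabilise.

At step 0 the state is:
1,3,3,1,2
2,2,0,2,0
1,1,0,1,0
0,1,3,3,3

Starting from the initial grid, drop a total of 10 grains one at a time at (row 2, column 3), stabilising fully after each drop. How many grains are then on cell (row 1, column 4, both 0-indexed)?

[0] 1,3,3,1,2
2,2,0,2,0
1,1,0,1,0
0,1,3,3,3
[1] 1,3,3,1,2
2,2,0,2,0
1,1,0,2,0
0,1,3,3,3
[2] 1,3,3,1,2
2,2,0,2,0
1,1,0,3,0
0,1,3,3,3
[3] 1,3,3,1,2
2,2,0,3,0
1,1,2,1,2
0,2,0,2,0
[4] 1,3,3,1,2
2,2,0,3,0
1,1,2,2,2
0,2,0,2,0
[5] 1,3,3,1,2
2,2,0,3,0
1,1,2,3,2
0,2,0,2,0
[6] 1,3,3,2,2
2,2,1,0,1
1,1,3,1,3
0,2,0,3,0
[7] 1,3,3,2,2
2,2,1,0,1
1,1,3,2,3
0,2,0,3,0
[8] 1,3,3,2,2
2,2,1,0,1
1,1,3,3,3
0,2,0,3,0
[9] 1,3,3,2,2
2,2,2,1,2
1,2,0,3,0
0,2,2,0,2
[10] 1,3,3,2,2
2,2,2,2,2
1,2,1,0,1
0,2,2,1,2

2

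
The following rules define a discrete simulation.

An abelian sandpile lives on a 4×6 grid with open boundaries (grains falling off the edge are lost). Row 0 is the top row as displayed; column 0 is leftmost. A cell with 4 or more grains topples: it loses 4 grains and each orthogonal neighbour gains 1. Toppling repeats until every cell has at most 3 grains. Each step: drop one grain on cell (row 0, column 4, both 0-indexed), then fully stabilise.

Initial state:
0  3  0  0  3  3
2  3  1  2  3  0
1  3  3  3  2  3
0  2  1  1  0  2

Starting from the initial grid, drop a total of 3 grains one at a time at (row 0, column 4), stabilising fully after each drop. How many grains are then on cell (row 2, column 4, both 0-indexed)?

t=0: 0  3  0  0  3  3
2  3  1  2  3  0
1  3  3  3  2  3
0  2  1  1  0  2
t=1: 0  3  0  1  2  0
2  3  1  3  0  2
1  3  3  3  3  3
0  2  1  1  0  2
t=2: 0  3  0  1  3  0
2  3  1  3  0  2
1  3  3  3  3  3
0  2  1  1  0  2
t=3: 0  3  0  2  0  1
2  3  1  3  1  2
1  3  3  3  3  3
0  2  1  1  0  2

3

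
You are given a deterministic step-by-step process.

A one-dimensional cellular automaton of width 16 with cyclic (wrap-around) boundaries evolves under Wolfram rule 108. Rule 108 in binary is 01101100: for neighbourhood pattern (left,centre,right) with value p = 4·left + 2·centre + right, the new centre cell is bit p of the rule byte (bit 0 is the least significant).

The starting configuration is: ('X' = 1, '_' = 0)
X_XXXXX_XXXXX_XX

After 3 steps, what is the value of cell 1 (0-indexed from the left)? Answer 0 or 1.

0) X_XXXXX_XXXXX_XX
1) XXX___XXX___XXX_
2) X_X___X_X___X_XX
3) XXX___XXX___XXX_

1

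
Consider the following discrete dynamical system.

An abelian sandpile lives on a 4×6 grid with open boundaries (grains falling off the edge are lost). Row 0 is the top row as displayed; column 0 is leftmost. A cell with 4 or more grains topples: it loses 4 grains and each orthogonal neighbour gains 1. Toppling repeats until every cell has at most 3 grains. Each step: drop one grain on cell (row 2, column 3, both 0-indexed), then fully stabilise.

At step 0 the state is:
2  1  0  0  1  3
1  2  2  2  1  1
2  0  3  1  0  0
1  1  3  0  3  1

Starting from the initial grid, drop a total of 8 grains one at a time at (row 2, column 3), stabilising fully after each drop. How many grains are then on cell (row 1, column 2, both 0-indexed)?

0

k=0  2  1  0  0  1  3
1  2  2  2  1  1
2  0  3  1  0  0
1  1  3  0  3  1
k=1  2  1  0  0  1  3
1  2  2  2  1  1
2  0  3  2  0  0
1  1  3  0  3  1
k=2  2  1  0  0  1  3
1  2  2  2  1  1
2  0  3  3  0  0
1  1  3  0  3  1
k=3  2  1  0  0  1  3
1  2  3  3  1  1
2  1  1  1  1  0
1  2  0  2  3  1
k=4  2  1  0  0  1  3
1  2  3  3  1  1
2  1  1  2  1  0
1  2  0  2  3  1
k=5  2  1  0  0  1  3
1  2  3  3  1  1
2  1  1  3  1  0
1  2  0  2  3  1
k=6  2  1  1  1  1  3
1  3  0  1  2  1
2  1  3  1  2  0
1  2  0  3  3  1
k=7  2  1  1  1  1  3
1  3  0  1  2  1
2  1  3  2  2  0
1  2  0  3  3  1
k=8  2  1  1  1  1  3
1  3  0  1  2  1
2  1  3  3  2  0
1  2  0  3  3  1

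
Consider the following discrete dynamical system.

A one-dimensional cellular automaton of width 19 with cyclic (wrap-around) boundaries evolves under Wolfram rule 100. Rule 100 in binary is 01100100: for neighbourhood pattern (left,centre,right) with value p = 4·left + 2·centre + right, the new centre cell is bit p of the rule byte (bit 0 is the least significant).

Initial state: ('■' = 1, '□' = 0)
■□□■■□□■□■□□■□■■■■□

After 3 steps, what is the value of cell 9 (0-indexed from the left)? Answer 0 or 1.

1

t=0: ■□□■■□□■□■□□■□■■■■□
t=1: ■□□□■□□■■■□□■■□□□■■
t=2: ■□□□■□□□□■□□□■□□□□□
t=3: ■□□□■□□□□■□□□■□□□□□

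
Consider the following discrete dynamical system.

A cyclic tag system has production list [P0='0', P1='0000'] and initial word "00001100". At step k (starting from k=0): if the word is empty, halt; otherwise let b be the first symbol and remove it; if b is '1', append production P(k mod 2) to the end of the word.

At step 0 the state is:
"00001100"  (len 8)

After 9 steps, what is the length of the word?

4

0) "00001100"  (len 8)
1) "0001100"  (len 7)
2) "001100"  (len 6)
3) "01100"  (len 5)
4) "1100"  (len 4)
5) "1000"  (len 4)
6) "0000000"  (len 7)
7) "000000"  (len 6)
8) "00000"  (len 5)
9) "0000"  (len 4)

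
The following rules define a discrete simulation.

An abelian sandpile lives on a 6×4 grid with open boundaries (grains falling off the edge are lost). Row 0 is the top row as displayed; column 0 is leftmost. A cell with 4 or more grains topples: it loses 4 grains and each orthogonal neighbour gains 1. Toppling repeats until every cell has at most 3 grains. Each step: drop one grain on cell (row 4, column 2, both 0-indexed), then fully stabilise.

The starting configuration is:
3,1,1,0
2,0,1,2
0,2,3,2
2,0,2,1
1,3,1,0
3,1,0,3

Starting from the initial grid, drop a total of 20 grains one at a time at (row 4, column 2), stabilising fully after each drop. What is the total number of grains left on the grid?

41

0) 3,1,1,0
2,0,1,2
0,2,3,2
2,0,2,1
1,3,1,0
3,1,0,3
1) 3,1,1,0
2,0,1,2
0,2,3,2
2,0,2,1
1,3,2,0
3,1,0,3
2) 3,1,1,0
2,0,1,2
0,2,3,2
2,0,2,1
1,3,3,0
3,1,0,3
3) 3,1,1,0
2,0,1,2
0,2,3,2
2,1,3,1
2,0,1,1
3,2,1,3
4) 3,1,1,0
2,0,1,2
0,2,3,2
2,1,3,1
2,0,2,1
3,2,1,3
5) 3,1,1,0
2,0,1,2
0,2,3,2
2,1,3,1
2,0,3,1
3,2,1,3
6) 3,1,1,0
2,0,2,2
0,3,0,3
2,2,1,2
2,1,1,2
3,2,2,3
7) 3,1,1,0
2,0,2,2
0,3,0,3
2,2,1,2
2,1,2,2
3,2,2,3
8) 3,1,1,0
2,0,2,2
0,3,0,3
2,2,1,2
2,1,3,2
3,2,2,3
9) 3,1,1,0
2,0,2,2
0,3,0,3
2,2,2,2
2,2,0,3
3,2,3,3
10) 3,1,1,0
2,0,2,2
0,3,0,3
2,2,2,2
2,2,1,3
3,2,3,3
11) 3,1,1,0
2,0,2,2
0,3,0,3
2,2,2,2
2,2,2,3
3,2,3,3
12) 3,1,1,0
2,0,2,2
0,3,0,3
2,2,2,2
2,2,3,3
3,2,3,3
13) 3,1,1,0
2,0,2,2
0,3,0,3
2,2,3,3
2,3,2,1
3,3,1,1
14) 3,1,1,0
2,0,2,2
0,3,0,3
2,2,3,3
2,3,3,1
3,3,1,1
15) 3,1,1,0
2,1,2,3
2,0,3,0
0,2,2,1
1,3,2,3
1,1,3,1
16) 3,1,1,0
2,1,2,3
2,0,3,0
0,2,2,1
1,3,3,3
1,1,3,1
17) 3,1,1,0
2,1,2,3
2,0,3,0
0,3,3,2
2,0,3,0
1,3,0,3
18) 3,1,1,0
2,1,3,3
2,2,0,1
1,0,2,3
2,2,1,1
1,3,1,3
19) 3,1,1,0
2,1,3,3
2,2,0,1
1,0,2,3
2,2,2,1
1,3,1,3
20) 3,1,1,0
2,1,3,3
2,2,0,1
1,0,2,3
2,2,3,1
1,3,1,3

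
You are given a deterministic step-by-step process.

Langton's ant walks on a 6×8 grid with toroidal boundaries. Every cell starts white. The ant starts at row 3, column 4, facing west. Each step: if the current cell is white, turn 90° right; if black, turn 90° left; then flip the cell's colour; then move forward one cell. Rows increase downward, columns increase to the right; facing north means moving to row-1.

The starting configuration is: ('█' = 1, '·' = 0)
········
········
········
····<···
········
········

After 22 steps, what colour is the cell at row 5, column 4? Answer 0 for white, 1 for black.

1

[0] ········
········
········
····<···
········
········
[1] ········
········
····^···
····█···
········
········
[2] ········
········
····█>··
····█···
········
········
[3] ········
········
····██··
····█v··
········
········
[4] ········
········
····██··
····<█··
········
········
[5] ········
········
····██··
·····█··
····v···
········
[6] ········
········
····██··
·····█··
···<█···
········
[7] ········
········
····██··
···^·█··
···██···
········
[8] ········
········
····██··
···█>█··
···██···
········
[9] ········
········
····██··
···███··
···█v···
········
[10] ········
········
····██··
···███··
···█·>··
········
[11] ········
········
····██··
···███··
···█·█··
·····v··
[12] ········
········
····██··
···███··
···█·█··
····<█··
[13] ········
········
····██··
···███··
···█^█··
····██··
[14] ········
········
····██··
···███··
···██>··
····██··
[15] ········
········
····██··
···██^··
···██···
····██··
[16] ········
········
····██··
···█<···
···██···
····██··
[17] ········
········
····██··
···█····
···█v···
····██··
[18] ········
········
····██··
···█····
···█·>··
····██··
[19] ········
········
····██··
···█····
···█·█··
····█v··
[20] ········
········
····██··
···█····
···█·█··
····█·>·
[21] ······v·
········
····██··
···█····
···█·█··
····█·█·
[22] ·····<█·
········
····██··
···█····
···█·█··
····█·█·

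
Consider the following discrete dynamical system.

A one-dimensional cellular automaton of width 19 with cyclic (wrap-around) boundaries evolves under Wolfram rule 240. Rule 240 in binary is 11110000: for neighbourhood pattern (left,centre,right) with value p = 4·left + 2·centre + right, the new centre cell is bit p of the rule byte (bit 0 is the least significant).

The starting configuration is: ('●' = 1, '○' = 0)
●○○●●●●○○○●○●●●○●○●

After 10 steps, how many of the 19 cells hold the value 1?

11

t=0: ●○○●●●●○○○●○●●●○●○●
t=1: ●●○○●●●●○○○●○●●●○●○
t=2: ○●●○○●●●●○○○●○●●●○●
t=3: ●○●●○○●●●●○○○●○●●●○
t=4: ○●○●●○○●●●●○○○●○●●●
t=5: ●○●○●●○○●●●●○○○●○●●
t=6: ●●○●○●●○○●●●●○○○●○●
t=7: ●●●○●○●●○○●●●●○○○●○
t=8: ○●●●○●○●●○○●●●●○○○●
t=9: ●○●●●○●○●●○○●●●●○○○
t=10: ○●○●●●○●○●●○○●●●●○○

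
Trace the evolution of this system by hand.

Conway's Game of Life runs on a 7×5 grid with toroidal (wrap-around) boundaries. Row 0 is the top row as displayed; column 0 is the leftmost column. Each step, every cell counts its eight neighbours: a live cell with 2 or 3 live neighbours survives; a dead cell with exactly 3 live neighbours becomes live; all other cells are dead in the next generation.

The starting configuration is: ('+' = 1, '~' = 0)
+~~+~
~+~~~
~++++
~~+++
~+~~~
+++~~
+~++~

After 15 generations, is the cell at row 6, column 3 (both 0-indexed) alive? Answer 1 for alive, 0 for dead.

0

[0] +~~+~
~+~~~
~++++
~~+++
~+~~~
+++~~
+~++~
[1] +~~+~
~+~~~
~+~~+
~~~~+
~~~~+
+~~++
+~~+~
[2] +++~~
~++~+
~~~~~
~~~++
~~~~~
+~~+~
++++~
[3] ~~~~~
~~++~
+~+~+
~~~~~
~~~+~
+~~+~
~~~+~
[4] ~~++~
~++++
~++~+
~~~++
~~~~+
~~++~
~~~~+
[5] ++~~~
~~~~+
~+~~~
~~+~+
~~+~+
~~~++
~~~~+
[6] +~~~+
~+~~~
+~~+~
+++~~
+~+~+
+~~~+
~~~++
[7] +~~++
~+~~~
+~~~+
~~+~~
~~+~~
~+~~~
~~~+~
[8] +~+++
~+~+~
++~~~
~+~+~
~++~~
~~+~~
+~++~
[9] +~~~~
~~~+~
++~~+
~~~~~
~+~+~
~~~~~
+~~~~
[10] ~~~~+
~+~~~
+~~~+
~++~+
~~~~~
~~~~~
~~~~~
[11] ~~~~~
~~~~+
~~+++
~+~++
~~~~~
~~~~~
~~~~~
[12] ~~~~~
~~~~+
~~+~~
+~~~+
~~~~~
~~~~~
~~~~~
[13] ~~~~~
~~~~~
+~~++
~~~~~
~~~~~
~~~~~
~~~~~
[14] ~~~~~
~~~~+
~~~~+
~~~~+
~~~~~
~~~~~
~~~~~
[15] ~~~~~
~~~~~
+~~++
~~~~~
~~~~~
~~~~~
~~~~~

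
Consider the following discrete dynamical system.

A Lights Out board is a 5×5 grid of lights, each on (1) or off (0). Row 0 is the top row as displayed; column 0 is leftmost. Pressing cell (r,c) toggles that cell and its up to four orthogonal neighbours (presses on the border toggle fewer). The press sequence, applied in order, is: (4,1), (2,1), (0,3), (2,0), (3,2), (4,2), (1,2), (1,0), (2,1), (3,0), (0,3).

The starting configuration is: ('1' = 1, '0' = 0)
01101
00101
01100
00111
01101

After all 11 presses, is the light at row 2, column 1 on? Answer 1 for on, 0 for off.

0) 01101
00101
01100
00111
01101
1) 01101
00101
01100
01111
10001
2) 01101
01101
10000
00111
10001
3) 01010
01111
10000
00111
10001
4) 01010
11111
01000
10111
10001
5) 01010
11111
01100
11001
10101
6) 01010
11111
01100
11101
11011
7) 01110
10001
01000
11101
11011
8) 11110
01001
11000
11101
11011
9) 11110
00001
00100
10101
11011
10) 11110
00001
10100
01101
01011
11) 11001
00011
10100
01101
01011

0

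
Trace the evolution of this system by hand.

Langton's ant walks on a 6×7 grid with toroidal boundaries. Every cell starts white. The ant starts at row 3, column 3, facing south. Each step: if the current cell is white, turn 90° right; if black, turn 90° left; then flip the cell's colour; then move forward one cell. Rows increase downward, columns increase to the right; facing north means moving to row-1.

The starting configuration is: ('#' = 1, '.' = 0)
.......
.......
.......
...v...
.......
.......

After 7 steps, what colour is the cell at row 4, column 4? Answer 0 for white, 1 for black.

1

[0] .......
.......
.......
...v...
.......
.......
[1] .......
.......
.......
..<#...
.......
.......
[2] .......
.......
..^....
..##...
.......
.......
[3] .......
.......
..#>...
..##...
.......
.......
[4] .......
.......
..##...
..#v...
.......
.......
[5] .......
.......
..##...
..#.>..
.......
.......
[6] .......
.......
..##...
..#.#..
....v..
.......
[7] .......
.......
..##...
..#.#..
...<#..
.......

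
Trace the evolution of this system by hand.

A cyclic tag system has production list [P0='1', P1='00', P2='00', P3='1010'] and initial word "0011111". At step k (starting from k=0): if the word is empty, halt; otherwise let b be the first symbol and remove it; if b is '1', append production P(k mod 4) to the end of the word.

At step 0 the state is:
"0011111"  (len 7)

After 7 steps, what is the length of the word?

gen 0: "0011111"  (len 7)
gen 1: "011111"  (len 6)
gen 2: "11111"  (len 5)
gen 3: "111100"  (len 6)
gen 4: "111001010"  (len 9)
gen 5: "110010101"  (len 9)
gen 6: "1001010100"  (len 10)
gen 7: "00101010000"  (len 11)

11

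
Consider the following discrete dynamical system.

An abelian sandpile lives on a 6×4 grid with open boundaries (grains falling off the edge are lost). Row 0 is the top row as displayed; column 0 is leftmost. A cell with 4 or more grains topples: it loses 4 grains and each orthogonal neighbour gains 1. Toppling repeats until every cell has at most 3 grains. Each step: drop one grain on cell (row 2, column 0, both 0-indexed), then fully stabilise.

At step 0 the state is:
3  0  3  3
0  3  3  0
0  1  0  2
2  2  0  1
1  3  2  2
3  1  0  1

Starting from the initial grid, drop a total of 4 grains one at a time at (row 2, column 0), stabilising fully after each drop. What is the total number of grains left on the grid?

k=0  3  0  3  3
0  3  3  0
0  1  0  2
2  2  0  1
1  3  2  2
3  1  0  1
k=1  3  0  3  3
0  3  3  0
1  1  0  2
2  2  0  1
1  3  2  2
3  1  0  1
k=2  3  0  3  3
0  3  3  0
2  1  0  2
2  2  0  1
1  3  2  2
3  1  0  1
k=3  3  0  3  3
0  3  3  0
3  1  0  2
2  2  0  1
1  3  2  2
3  1  0  1
k=4  3  0  3  3
1  3  3  0
0  2  0  2
3  2  0  1
1  3  2  2
3  1  0  1

39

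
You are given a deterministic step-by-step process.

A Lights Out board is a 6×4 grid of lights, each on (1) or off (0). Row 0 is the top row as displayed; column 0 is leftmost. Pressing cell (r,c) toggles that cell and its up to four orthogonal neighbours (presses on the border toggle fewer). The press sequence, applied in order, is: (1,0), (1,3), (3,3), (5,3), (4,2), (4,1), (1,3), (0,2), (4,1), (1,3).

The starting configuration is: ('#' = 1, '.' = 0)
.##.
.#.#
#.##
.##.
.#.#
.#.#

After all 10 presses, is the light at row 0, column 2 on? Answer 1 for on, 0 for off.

0

t=0: .##.
.#.#
#.##
.##.
.#.#
.#.#
t=1: ###.
#..#
..##
.##.
.#.#
.#.#
t=2: ####
#.#.
..#.
.##.
.#.#
.#.#
t=3: ####
#.#.
..##
.#.#
.#..
.#.#
t=4: ####
#.#.
..##
.#.#
.#.#
.##.
t=5: ####
#.#.
..##
.###
..#.
.#..
t=6: ####
#.#.
..##
..##
##..
....
t=7: ###.
#..#
..#.
..##
##..
....
t=8: #..#
#.##
..#.
..##
##..
....
t=9: #..#
#.##
..#.
.###
..#.
.#..
t=10: #...
#...
..##
.###
..#.
.#..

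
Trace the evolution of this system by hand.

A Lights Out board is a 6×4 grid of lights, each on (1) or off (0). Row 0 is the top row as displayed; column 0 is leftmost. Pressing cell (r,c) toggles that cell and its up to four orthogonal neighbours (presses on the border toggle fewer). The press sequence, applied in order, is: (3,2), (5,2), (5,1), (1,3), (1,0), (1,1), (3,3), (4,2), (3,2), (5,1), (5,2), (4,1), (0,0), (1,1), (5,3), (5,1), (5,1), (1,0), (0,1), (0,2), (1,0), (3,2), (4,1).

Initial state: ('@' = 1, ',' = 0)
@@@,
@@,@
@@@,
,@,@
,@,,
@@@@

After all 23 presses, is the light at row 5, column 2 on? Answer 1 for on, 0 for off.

0) @@@,
@@,@
@@@,
,@,@
,@,,
@@@@
1) @@@,
@@,@
@@,,
,,@,
,@@,
@@@@
2) @@@,
@@,@
@@,,
,,@,
,@,,
@,,,
3) @@@,
@@,@
@@,,
,,@,
,,,,
,@@,
4) @@@@
@@@,
@@,@
,,@,
,,,,
,@@,
5) ,@@@
,,@,
,@,@
,,@,
,,,,
,@@,
6) ,,@@
@@,,
,,,@
,,@,
,,,,
,@@,
7) ,,@@
@@,,
,,,,
,,,@
,,,@
,@@,
8) ,,@@
@@,,
,,,,
,,@@
,@@,
,@,,
9) ,,@@
@@,,
,,@,
,@,,
,@,,
,@,,
10) ,,@@
@@,,
,,@,
,@,,
,,,,
@,@,
11) ,,@@
@@,,
,,@,
,@,,
,,@,
@@,@
12) ,,@@
@@,,
,,@,
,,,,
@@,,
@,,@
13) @@@@
,@,,
,,@,
,,,,
@@,,
@,,@
14) @,@@
@,@,
,@@,
,,,,
@@,,
@,,@
15) @,@@
@,@,
,@@,
,,,,
@@,@
@,@,
16) @,@@
@,@,
,@@,
,,,,
@,,@
,@,,
17) @,@@
@,@,
,@@,
,,,,
@@,@
@,@,
18) ,,@@
,@@,
@@@,
,,,,
@@,@
@,@,
19) @@,@
,,@,
@@@,
,,,,
@@,@
@,@,
20) @,@,
,,,,
@@@,
,,,,
@@,@
@,@,
21) ,,@,
@@,,
,@@,
,,,,
@@,@
@,@,
22) ,,@,
@@,,
,@,,
,@@@
@@@@
@,@,
23) ,,@,
@@,,
,@,,
,,@@
,,,@
@@@,

1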